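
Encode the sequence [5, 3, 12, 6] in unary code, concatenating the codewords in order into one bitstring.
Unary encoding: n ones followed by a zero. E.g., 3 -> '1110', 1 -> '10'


Encode each number as n ones followed by a terminating 0:
  5 -> 111110 (6 bits)
  3 -> 1110 (4 bits)
  12 -> 1111111111110 (13 bits)
  6 -> 1111110 (7 bits)
Total length = 6 + 4 + 13 + 7 = 30 bits.

Unary([5, 3, 12, 6]) = 111110111011111111111101111110 (30 bits)


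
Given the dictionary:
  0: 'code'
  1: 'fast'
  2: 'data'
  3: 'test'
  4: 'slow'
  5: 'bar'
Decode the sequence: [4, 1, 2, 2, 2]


Look up each index in the dictionary:
  4 -> 'slow'
  1 -> 'fast'
  2 -> 'data'
  2 -> 'data'
  2 -> 'data'

Decoded: "slow fast data data data"


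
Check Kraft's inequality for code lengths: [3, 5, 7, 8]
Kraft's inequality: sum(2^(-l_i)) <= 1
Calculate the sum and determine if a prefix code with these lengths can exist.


Sum = 2^(-3) + 2^(-5) + 2^(-7) + 2^(-8)
    = 0.125 + 0.03125 + 0.0078125 + 0.00390625
    = 43/256 = 0.16796875
Since 0.16796875 <= 1, Kraft's inequality IS satisfied.
A prefix code with these lengths CAN exist.

Kraft sum = 0.16796875. Satisfied.


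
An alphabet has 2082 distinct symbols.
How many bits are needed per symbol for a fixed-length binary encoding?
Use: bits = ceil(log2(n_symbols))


log2(2082) = 11.0238
Bracket: 2^11 = 2048 < 2082 <= 2^12 = 4096
So ceil(log2(2082)) = 12

bits = ceil(log2(2082)) = ceil(11.0238) = 12 bits


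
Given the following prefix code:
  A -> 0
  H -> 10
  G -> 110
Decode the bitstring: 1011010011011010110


Decoding step by step:
Bits 10 -> H
Bits 110 -> G
Bits 10 -> H
Bits 0 -> A
Bits 110 -> G
Bits 110 -> G
Bits 10 -> H
Bits 110 -> G


Decoded message: HGHAGGHG


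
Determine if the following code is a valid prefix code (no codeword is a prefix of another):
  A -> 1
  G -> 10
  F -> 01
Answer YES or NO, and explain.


Checking each pair (does one codeword prefix another?):
  A='1' vs G='10': prefix -- VIOLATION

NO -- this is NOT a valid prefix code. A (1) is a prefix of G (10).


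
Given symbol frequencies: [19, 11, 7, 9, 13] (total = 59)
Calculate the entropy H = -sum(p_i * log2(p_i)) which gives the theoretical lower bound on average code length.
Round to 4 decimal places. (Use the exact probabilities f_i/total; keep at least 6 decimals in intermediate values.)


Per-symbol terms -p_i * log2(p_i) with p_i = f_i/59:
  p = 19/59 = 0.322034: log2(p) = -1.634716, -p*log2(p) = 0.526434
  p = 11/59 = 0.186441: log2(p) = -2.423211, -p*log2(p) = 0.451785
  p = 7/59 = 0.118644: log2(p) = -3.075288, -p*log2(p) = 0.364865
  p = 9/59 = 0.152542: log2(p) = -2.712718, -p*log2(p) = 0.413804
  p = 13/59 = 0.220339: log2(p) = -2.182203, -p*log2(p) = 0.480824
H = 0.526434 + 0.451785 + 0.364865 + 0.413804 + 0.480824 = 2.237712

H = 2.2377 bits/symbol


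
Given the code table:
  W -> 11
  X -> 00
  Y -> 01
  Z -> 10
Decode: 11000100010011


Decoding:
11 -> W
00 -> X
01 -> Y
00 -> X
01 -> Y
00 -> X
11 -> W


Result: WXYXYXW


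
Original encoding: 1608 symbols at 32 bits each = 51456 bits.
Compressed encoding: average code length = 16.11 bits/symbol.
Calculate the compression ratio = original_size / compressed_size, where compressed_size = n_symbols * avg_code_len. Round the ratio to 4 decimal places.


original_size = n_symbols * orig_bits = 1608 * 32 = 51456 bits
compressed_size = n_symbols * avg_code_len = 1608 * 16.11 = 25904.88 bits
ratio = original_size / compressed_size = 51456 / 25904.88 = 1.9863

Compression ratio = 1.9863


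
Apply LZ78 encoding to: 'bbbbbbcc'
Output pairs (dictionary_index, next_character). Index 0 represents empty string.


LZ78 encoding steps:
Dictionary: {0: ''}
Step 1: w='' (idx 0), next='b' -> output (0, 'b'), add 'b' as idx 1
Step 2: w='b' (idx 1), next='b' -> output (1, 'b'), add 'bb' as idx 2
Step 3: w='bb' (idx 2), next='b' -> output (2, 'b'), add 'bbb' as idx 3
Step 4: w='' (idx 0), next='c' -> output (0, 'c'), add 'c' as idx 4
Step 5: w='c' (idx 4), end of input -> output (4, '')


Encoded: [(0, 'b'), (1, 'b'), (2, 'b'), (0, 'c'), (4, '')]


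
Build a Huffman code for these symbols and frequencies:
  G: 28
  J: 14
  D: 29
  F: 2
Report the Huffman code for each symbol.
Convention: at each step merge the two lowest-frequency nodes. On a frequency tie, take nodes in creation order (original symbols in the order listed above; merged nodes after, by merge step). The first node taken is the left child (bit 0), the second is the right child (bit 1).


Huffman tree construction:
Step 1: Merge F(2) + J(14) = 16
Step 2: Merge (F+J)(16) + G(28) = 44
Step 3: Merge D(29) + ((F+J)+G)(44) = 73
Read each symbol's code off the tree from the root (left child = 0, right child = 1).

Codes:
  G: 11 (length 2)
  J: 101 (length 3)
  D: 0 (length 1)
  F: 100 (length 3)
Average code length: 133/73 = 1.8219 bits/symbol


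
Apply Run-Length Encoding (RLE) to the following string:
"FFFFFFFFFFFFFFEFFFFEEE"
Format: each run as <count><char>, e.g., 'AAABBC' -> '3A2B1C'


Scanning runs left to right:
  i=0: run of 'F' x 14 -> '14F'
  i=14: run of 'E' x 1 -> '1E'
  i=15: run of 'F' x 4 -> '4F'
  i=19: run of 'E' x 3 -> '3E'

RLE = 14F1E4F3E


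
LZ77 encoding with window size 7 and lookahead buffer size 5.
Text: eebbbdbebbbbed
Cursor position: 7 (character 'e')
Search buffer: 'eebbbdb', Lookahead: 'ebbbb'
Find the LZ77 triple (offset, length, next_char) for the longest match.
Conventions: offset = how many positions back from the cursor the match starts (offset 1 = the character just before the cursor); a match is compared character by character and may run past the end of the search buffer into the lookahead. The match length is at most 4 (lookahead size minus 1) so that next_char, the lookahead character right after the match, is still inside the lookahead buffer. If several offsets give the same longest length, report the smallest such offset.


Try each offset into the search buffer:
  offset=1 (pos 6, char 'b'): match length 0
  offset=2 (pos 5, char 'd'): match length 0
  offset=3 (pos 4, char 'b'): match length 0
  offset=4 (pos 3, char 'b'): match length 0
  offset=5 (pos 2, char 'b'): match length 0
  offset=6 (pos 1, char 'e'): match length 4
  offset=7 (pos 0, char 'e'): match length 1
Longest match has length 4 at offset 6.
next_char = character at position 7 + 4 = 11 -> 'b'

Best match: offset=6, length=4 (matching 'ebbb' starting at position 1)
LZ77 triple: (6, 4, 'b')


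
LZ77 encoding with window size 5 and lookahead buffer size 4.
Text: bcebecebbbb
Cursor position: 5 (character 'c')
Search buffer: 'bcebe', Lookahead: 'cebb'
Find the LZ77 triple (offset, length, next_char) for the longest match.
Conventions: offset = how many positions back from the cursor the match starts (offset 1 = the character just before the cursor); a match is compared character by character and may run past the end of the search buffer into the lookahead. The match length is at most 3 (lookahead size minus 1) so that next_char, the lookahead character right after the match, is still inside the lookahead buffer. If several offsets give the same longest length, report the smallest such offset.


Try each offset into the search buffer:
  offset=1 (pos 4, char 'e'): match length 0
  offset=2 (pos 3, char 'b'): match length 0
  offset=3 (pos 2, char 'e'): match length 0
  offset=4 (pos 1, char 'c'): match length 3
  offset=5 (pos 0, char 'b'): match length 0
Longest match has length 3 at offset 4.
next_char = character at position 5 + 3 = 8 -> 'b'

Best match: offset=4, length=3 (matching 'ceb' starting at position 1)
LZ77 triple: (4, 3, 'b')


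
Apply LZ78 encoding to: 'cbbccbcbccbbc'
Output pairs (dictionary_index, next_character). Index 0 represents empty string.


LZ78 encoding steps:
Dictionary: {0: ''}
Step 1: w='' (idx 0), next='c' -> output (0, 'c'), add 'c' as idx 1
Step 2: w='' (idx 0), next='b' -> output (0, 'b'), add 'b' as idx 2
Step 3: w='b' (idx 2), next='c' -> output (2, 'c'), add 'bc' as idx 3
Step 4: w='c' (idx 1), next='b' -> output (1, 'b'), add 'cb' as idx 4
Step 5: w='cb' (idx 4), next='c' -> output (4, 'c'), add 'cbc' as idx 5
Step 6: w='cb' (idx 4), next='b' -> output (4, 'b'), add 'cbb' as idx 6
Step 7: w='c' (idx 1), end of input -> output (1, '')


Encoded: [(0, 'c'), (0, 'b'), (2, 'c'), (1, 'b'), (4, 'c'), (4, 'b'), (1, '')]


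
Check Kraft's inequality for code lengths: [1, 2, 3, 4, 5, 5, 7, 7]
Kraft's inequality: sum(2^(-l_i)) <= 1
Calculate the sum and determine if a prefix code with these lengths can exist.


Sum = 2^(-1) + 2^(-2) + 2^(-3) + 2^(-4) + 2^(-5) + 2^(-5) + 2^(-7) + 2^(-7)
    = 0.5 + 0.25 + 0.125 + 0.0625 + 0.03125 + 0.03125 + 0.0078125 + 0.0078125
    = 130/128 = 1.015625
Since 1.015625 > 1, Kraft's inequality is NOT satisfied.
A prefix code with these lengths CANNOT exist.

Kraft sum = 1.015625. Not satisfied.


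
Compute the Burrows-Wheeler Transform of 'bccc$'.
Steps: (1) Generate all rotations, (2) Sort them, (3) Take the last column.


Rotations (sorted):
  0: $bccc -> last char: c
  1: bccc$ -> last char: $
  2: c$bcc -> last char: c
  3: cc$bc -> last char: c
  4: ccc$b -> last char: b


BWT = c$ccb


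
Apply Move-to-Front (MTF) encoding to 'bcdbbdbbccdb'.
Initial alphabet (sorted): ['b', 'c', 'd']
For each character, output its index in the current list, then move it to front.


MTF encoding:
'b': index 0 in ['b', 'c', 'd'] -> ['b', 'c', 'd']
'c': index 1 in ['b', 'c', 'd'] -> ['c', 'b', 'd']
'd': index 2 in ['c', 'b', 'd'] -> ['d', 'c', 'b']
'b': index 2 in ['d', 'c', 'b'] -> ['b', 'd', 'c']
'b': index 0 in ['b', 'd', 'c'] -> ['b', 'd', 'c']
'd': index 1 in ['b', 'd', 'c'] -> ['d', 'b', 'c']
'b': index 1 in ['d', 'b', 'c'] -> ['b', 'd', 'c']
'b': index 0 in ['b', 'd', 'c'] -> ['b', 'd', 'c']
'c': index 2 in ['b', 'd', 'c'] -> ['c', 'b', 'd']
'c': index 0 in ['c', 'b', 'd'] -> ['c', 'b', 'd']
'd': index 2 in ['c', 'b', 'd'] -> ['d', 'c', 'b']
'b': index 2 in ['d', 'c', 'b'] -> ['b', 'd', 'c']


Output: [0, 1, 2, 2, 0, 1, 1, 0, 2, 0, 2, 2]


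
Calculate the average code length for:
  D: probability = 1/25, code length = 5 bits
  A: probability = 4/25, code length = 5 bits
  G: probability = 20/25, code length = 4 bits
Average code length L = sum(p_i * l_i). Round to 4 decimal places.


Weighted contributions p_i * l_i:
  D: (1/25) * 5 = 5/25
  A: (4/25) * 5 = 20/25
  G: (20/25) * 4 = 80/25
Sum = (5 + 20 + 80)/25 = 105/25

L = 105/25 = 4.2000 bits/symbol


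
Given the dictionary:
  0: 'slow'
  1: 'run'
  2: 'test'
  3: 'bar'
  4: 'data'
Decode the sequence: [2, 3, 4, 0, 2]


Look up each index in the dictionary:
  2 -> 'test'
  3 -> 'bar'
  4 -> 'data'
  0 -> 'slow'
  2 -> 'test'

Decoded: "test bar data slow test"


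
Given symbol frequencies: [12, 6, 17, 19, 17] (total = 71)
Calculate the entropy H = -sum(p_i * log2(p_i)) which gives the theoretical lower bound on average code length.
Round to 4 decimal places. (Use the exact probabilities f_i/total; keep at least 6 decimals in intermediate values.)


Per-symbol terms -p_i * log2(p_i) with p_i = f_i/71:
  p = 12/71 = 0.169014: log2(p) = -2.564785, -p*log2(p) = 0.433485
  p = 6/71 = 0.084507: log2(p) = -3.564785, -p*log2(p) = 0.301249
  p = 17/71 = 0.239437: log2(p) = -2.062284, -p*log2(p) = 0.493786
  p = 19/71 = 0.267606: log2(p) = -1.901820, -p*log2(p) = 0.508938
  p = 17/71 = 0.239437: log2(p) = -2.062284, -p*log2(p) = 0.493786
H = 0.433485 + 0.301249 + 0.493786 + 0.508938 + 0.493786 = 2.231244

H = 2.2312 bits/symbol


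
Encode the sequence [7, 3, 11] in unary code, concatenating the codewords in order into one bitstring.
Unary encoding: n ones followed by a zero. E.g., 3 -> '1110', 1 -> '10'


Encode each number as n ones followed by a terminating 0:
  7 -> 11111110 (8 bits)
  3 -> 1110 (4 bits)
  11 -> 111111111110 (12 bits)
Total length = 8 + 4 + 12 = 24 bits.

Unary([7, 3, 11]) = 111111101110111111111110 (24 bits)


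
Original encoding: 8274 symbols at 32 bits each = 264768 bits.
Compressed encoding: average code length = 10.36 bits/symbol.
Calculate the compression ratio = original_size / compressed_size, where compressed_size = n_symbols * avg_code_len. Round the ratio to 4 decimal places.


original_size = n_symbols * orig_bits = 8274 * 32 = 264768 bits
compressed_size = n_symbols * avg_code_len = 8274 * 10.36 = 85718.64 bits
ratio = original_size / compressed_size = 264768 / 85718.64 = 3.0888

Compression ratio = 3.0888


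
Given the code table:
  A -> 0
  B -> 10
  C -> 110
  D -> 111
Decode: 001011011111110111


Decoding:
0 -> A
0 -> A
10 -> B
110 -> C
111 -> D
111 -> D
10 -> B
111 -> D


Result: AABCDDBD


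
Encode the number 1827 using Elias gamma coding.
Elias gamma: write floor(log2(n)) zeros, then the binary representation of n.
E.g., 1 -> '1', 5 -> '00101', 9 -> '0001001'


num_bits = floor(log2(1827)) + 1 = 11
leading_zeros = num_bits - 1 = 10
binary(1827) = 11100100011

Elias gamma(1827) = '0000000000' + '11100100011' = 000000000011100100011 (21 bits)


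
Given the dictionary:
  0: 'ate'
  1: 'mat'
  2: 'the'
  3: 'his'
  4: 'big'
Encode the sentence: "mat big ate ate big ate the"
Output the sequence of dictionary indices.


Look up each word in the dictionary:
  'mat' -> 1
  'big' -> 4
  'ate' -> 0
  'ate' -> 0
  'big' -> 4
  'ate' -> 0
  'the' -> 2

Encoded: [1, 4, 0, 0, 4, 0, 2]


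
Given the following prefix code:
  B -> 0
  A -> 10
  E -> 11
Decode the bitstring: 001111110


Decoding step by step:
Bits 0 -> B
Bits 0 -> B
Bits 11 -> E
Bits 11 -> E
Bits 11 -> E
Bits 0 -> B


Decoded message: BBEEEB


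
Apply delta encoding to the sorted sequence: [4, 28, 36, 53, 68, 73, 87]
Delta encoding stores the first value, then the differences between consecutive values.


First value: 4
Deltas:
  28 - 4 = 24
  36 - 28 = 8
  53 - 36 = 17
  68 - 53 = 15
  73 - 68 = 5
  87 - 73 = 14


Delta encoded: [4, 24, 8, 17, 15, 5, 14]


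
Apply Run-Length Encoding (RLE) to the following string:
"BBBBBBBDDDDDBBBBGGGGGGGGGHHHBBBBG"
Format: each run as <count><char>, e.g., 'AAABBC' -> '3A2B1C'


Scanning runs left to right:
  i=0: run of 'B' x 7 -> '7B'
  i=7: run of 'D' x 5 -> '5D'
  i=12: run of 'B' x 4 -> '4B'
  i=16: run of 'G' x 9 -> '9G'
  i=25: run of 'H' x 3 -> '3H'
  i=28: run of 'B' x 4 -> '4B'
  i=32: run of 'G' x 1 -> '1G'

RLE = 7B5D4B9G3H4B1G


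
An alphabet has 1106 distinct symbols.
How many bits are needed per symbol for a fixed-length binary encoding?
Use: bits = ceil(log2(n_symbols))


log2(1106) = 10.1111
Bracket: 2^10 = 1024 < 1106 <= 2^11 = 2048
So ceil(log2(1106)) = 11

bits = ceil(log2(1106)) = ceil(10.1111) = 11 bits


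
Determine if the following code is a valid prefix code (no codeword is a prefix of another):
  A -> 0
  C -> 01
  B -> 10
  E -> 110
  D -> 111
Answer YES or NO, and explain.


Checking each pair (does one codeword prefix another?):
  A='0' vs C='01': prefix -- VIOLATION

NO -- this is NOT a valid prefix code. A (0) is a prefix of C (01).


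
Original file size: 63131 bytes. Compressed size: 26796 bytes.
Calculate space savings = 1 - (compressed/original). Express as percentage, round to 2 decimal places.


ratio = compressed/original = 26796/63131 = 0.424451
savings = 1 - ratio = 1 - 0.424451 = 0.575549
as a percentage: 0.575549 * 100 = 57.55%

Space savings = 1 - 26796/63131 = 57.55%


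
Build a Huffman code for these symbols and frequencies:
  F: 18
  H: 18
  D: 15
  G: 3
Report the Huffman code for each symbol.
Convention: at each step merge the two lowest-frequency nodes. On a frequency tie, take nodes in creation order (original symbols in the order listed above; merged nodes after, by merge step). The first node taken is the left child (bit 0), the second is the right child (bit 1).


Huffman tree construction:
Step 1: Merge G(3) + D(15) = 18
Step 2: Merge F(18) + H(18) = 36
Step 3: Merge (G+D)(18) + (F+H)(36) = 54
Read each symbol's code off the tree from the root (left child = 0, right child = 1).

Codes:
  F: 10 (length 2)
  H: 11 (length 2)
  D: 01 (length 2)
  G: 00 (length 2)
Average code length: 108/54 = 2.0000 bits/symbol


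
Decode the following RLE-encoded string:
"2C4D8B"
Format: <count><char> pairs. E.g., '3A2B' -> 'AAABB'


Expanding each <count><char> pair:
  2C -> 'CC'
  4D -> 'DDDD'
  8B -> 'BBBBBBBB'

Decoded = CCDDDDBBBBBBBB


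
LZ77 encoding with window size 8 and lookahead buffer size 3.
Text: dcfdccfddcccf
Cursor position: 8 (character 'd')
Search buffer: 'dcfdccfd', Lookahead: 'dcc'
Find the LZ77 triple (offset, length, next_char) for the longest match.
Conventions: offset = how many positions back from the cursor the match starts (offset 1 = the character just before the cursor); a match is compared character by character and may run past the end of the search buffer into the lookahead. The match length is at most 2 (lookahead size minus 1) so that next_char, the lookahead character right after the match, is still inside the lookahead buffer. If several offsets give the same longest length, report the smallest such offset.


Try each offset into the search buffer:
  offset=1 (pos 7, char 'd'): match length 1
  offset=2 (pos 6, char 'f'): match length 0
  offset=3 (pos 5, char 'c'): match length 0
  offset=4 (pos 4, char 'c'): match length 0
  offset=5 (pos 3, char 'd'): match length 2
  offset=6 (pos 2, char 'f'): match length 0
  offset=7 (pos 1, char 'c'): match length 0
  offset=8 (pos 0, char 'd'): match length 2
Longest match has length 2, found at offsets 5, 8; take the smallest, offset 5.
next_char = character at position 8 + 2 = 10 -> 'c'

Best match: offset=5, length=2 (matching 'dc' starting at position 3)
LZ77 triple: (5, 2, 'c')


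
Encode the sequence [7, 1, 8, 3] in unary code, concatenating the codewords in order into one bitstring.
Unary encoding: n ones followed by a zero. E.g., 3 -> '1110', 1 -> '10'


Encode each number as n ones followed by a terminating 0:
  7 -> 11111110 (8 bits)
  1 -> 10 (2 bits)
  8 -> 111111110 (9 bits)
  3 -> 1110 (4 bits)
Total length = 8 + 2 + 9 + 4 = 23 bits.

Unary([7, 1, 8, 3]) = 11111110101111111101110 (23 bits)


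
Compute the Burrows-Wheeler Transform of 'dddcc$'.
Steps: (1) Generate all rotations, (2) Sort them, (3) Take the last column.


Rotations (sorted):
  0: $dddcc -> last char: c
  1: c$dddc -> last char: c
  2: cc$ddd -> last char: d
  3: dcc$dd -> last char: d
  4: ddcc$d -> last char: d
  5: dddcc$ -> last char: $


BWT = ccddd$


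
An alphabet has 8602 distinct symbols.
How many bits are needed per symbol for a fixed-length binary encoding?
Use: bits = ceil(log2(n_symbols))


log2(8602) = 13.0705
Bracket: 2^13 = 8192 < 8602 <= 2^14 = 16384
So ceil(log2(8602)) = 14

bits = ceil(log2(8602)) = ceil(13.0705) = 14 bits


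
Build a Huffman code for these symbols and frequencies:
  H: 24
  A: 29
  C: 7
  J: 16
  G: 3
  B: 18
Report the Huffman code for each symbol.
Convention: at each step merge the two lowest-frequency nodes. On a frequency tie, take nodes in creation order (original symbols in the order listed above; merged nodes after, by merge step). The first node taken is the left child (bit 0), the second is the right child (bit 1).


Huffman tree construction:
Step 1: Merge G(3) + C(7) = 10
Step 2: Merge (G+C)(10) + J(16) = 26
Step 3: Merge B(18) + H(24) = 42
Step 4: Merge ((G+C)+J)(26) + A(29) = 55
Step 5: Merge (B+H)(42) + (((G+C)+J)+A)(55) = 97
Read each symbol's code off the tree from the root (left child = 0, right child = 1).

Codes:
  H: 01 (length 2)
  A: 11 (length 2)
  C: 1001 (length 4)
  J: 101 (length 3)
  G: 1000 (length 4)
  B: 00 (length 2)
Average code length: 230/97 = 2.3711 bits/symbol


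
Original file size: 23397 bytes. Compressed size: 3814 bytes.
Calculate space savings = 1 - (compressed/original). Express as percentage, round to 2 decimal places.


ratio = compressed/original = 3814/23397 = 0.163012
savings = 1 - ratio = 1 - 0.163012 = 0.836988
as a percentage: 0.836988 * 100 = 83.7%

Space savings = 1 - 3814/23397 = 83.7%


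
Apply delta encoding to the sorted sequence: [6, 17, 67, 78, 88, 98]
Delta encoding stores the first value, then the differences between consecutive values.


First value: 6
Deltas:
  17 - 6 = 11
  67 - 17 = 50
  78 - 67 = 11
  88 - 78 = 10
  98 - 88 = 10


Delta encoded: [6, 11, 50, 11, 10, 10]


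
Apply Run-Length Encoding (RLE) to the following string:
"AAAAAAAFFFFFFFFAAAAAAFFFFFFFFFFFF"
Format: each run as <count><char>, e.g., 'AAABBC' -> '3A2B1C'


Scanning runs left to right:
  i=0: run of 'A' x 7 -> '7A'
  i=7: run of 'F' x 8 -> '8F'
  i=15: run of 'A' x 6 -> '6A'
  i=21: run of 'F' x 12 -> '12F'

RLE = 7A8F6A12F


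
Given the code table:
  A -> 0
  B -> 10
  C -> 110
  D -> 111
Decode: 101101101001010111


Decoding:
10 -> B
110 -> C
110 -> C
10 -> B
0 -> A
10 -> B
10 -> B
111 -> D


Result: BCCBABBD


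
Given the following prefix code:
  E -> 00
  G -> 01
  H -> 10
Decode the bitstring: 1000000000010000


Decoding step by step:
Bits 10 -> H
Bits 00 -> E
Bits 00 -> E
Bits 00 -> E
Bits 00 -> E
Bits 01 -> G
Bits 00 -> E
Bits 00 -> E


Decoded message: HEEEEGEE


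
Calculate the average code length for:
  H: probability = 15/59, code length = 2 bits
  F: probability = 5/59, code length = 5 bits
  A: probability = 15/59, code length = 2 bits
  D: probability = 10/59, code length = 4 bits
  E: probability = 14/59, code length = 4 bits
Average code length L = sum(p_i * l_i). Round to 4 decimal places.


Weighted contributions p_i * l_i:
  H: (15/59) * 2 = 30/59
  F: (5/59) * 5 = 25/59
  A: (15/59) * 2 = 30/59
  D: (10/59) * 4 = 40/59
  E: (14/59) * 4 = 56/59
Sum = (30 + 25 + 30 + 40 + 56)/59 = 181/59

L = 181/59 = 3.0678 bits/symbol


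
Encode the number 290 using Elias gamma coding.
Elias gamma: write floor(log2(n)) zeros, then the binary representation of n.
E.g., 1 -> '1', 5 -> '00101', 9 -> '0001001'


num_bits = floor(log2(290)) + 1 = 9
leading_zeros = num_bits - 1 = 8
binary(290) = 100100010

Elias gamma(290) = '00000000' + '100100010' = 00000000100100010 (17 bits)


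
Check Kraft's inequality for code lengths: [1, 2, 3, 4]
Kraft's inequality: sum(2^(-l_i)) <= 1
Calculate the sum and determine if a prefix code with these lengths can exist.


Sum = 2^(-1) + 2^(-2) + 2^(-3) + 2^(-4)
    = 0.5 + 0.25 + 0.125 + 0.0625
    = 15/16 = 0.9375
Since 0.9375 <= 1, Kraft's inequality IS satisfied.
A prefix code with these lengths CAN exist.

Kraft sum = 0.9375. Satisfied.


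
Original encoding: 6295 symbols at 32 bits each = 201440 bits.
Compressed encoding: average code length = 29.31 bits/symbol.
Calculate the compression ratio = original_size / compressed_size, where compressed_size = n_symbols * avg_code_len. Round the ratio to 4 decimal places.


original_size = n_symbols * orig_bits = 6295 * 32 = 201440 bits
compressed_size = n_symbols * avg_code_len = 6295 * 29.31 = 184506.45 bits
ratio = original_size / compressed_size = 201440 / 184506.45 = 1.0918

Compression ratio = 1.0918


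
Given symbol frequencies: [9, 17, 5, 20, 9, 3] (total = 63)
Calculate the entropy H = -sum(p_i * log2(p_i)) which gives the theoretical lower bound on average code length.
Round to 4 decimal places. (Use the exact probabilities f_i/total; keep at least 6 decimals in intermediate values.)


Per-symbol terms -p_i * log2(p_i) with p_i = f_i/63:
  p = 9/63 = 0.142857: log2(p) = -2.807355, -p*log2(p) = 0.401051
  p = 17/63 = 0.269841: log2(p) = -1.889817, -p*log2(p) = 0.509951
  p = 5/63 = 0.079365: log2(p) = -3.655352, -p*log2(p) = 0.290107
  p = 20/63 = 0.317460: log2(p) = -1.655352, -p*log2(p) = 0.525509
  p = 9/63 = 0.142857: log2(p) = -2.807355, -p*log2(p) = 0.401051
  p = 3/63 = 0.047619: log2(p) = -4.392317, -p*log2(p) = 0.209158
H = 0.401051 + 0.509951 + 0.290107 + 0.525509 + 0.401051 + 0.209158 = 2.336827

H = 2.3368 bits/symbol


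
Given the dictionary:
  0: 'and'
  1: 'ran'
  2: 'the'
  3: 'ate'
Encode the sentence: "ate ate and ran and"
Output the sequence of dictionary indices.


Look up each word in the dictionary:
  'ate' -> 3
  'ate' -> 3
  'and' -> 0
  'ran' -> 1
  'and' -> 0

Encoded: [3, 3, 0, 1, 0]


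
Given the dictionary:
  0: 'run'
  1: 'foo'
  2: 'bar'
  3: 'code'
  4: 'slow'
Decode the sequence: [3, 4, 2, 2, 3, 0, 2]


Look up each index in the dictionary:
  3 -> 'code'
  4 -> 'slow'
  2 -> 'bar'
  2 -> 'bar'
  3 -> 'code'
  0 -> 'run'
  2 -> 'bar'

Decoded: "code slow bar bar code run bar"


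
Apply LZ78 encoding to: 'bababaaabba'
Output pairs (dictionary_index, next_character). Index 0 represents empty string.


LZ78 encoding steps:
Dictionary: {0: ''}
Step 1: w='' (idx 0), next='b' -> output (0, 'b'), add 'b' as idx 1
Step 2: w='' (idx 0), next='a' -> output (0, 'a'), add 'a' as idx 2
Step 3: w='b' (idx 1), next='a' -> output (1, 'a'), add 'ba' as idx 3
Step 4: w='ba' (idx 3), next='a' -> output (3, 'a'), add 'baa' as idx 4
Step 5: w='a' (idx 2), next='b' -> output (2, 'b'), add 'ab' as idx 5
Step 6: w='ba' (idx 3), end of input -> output (3, '')


Encoded: [(0, 'b'), (0, 'a'), (1, 'a'), (3, 'a'), (2, 'b'), (3, '')]


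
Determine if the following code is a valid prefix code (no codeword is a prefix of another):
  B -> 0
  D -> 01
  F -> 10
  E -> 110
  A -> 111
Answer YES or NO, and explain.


Checking each pair (does one codeword prefix another?):
  B='0' vs D='01': prefix -- VIOLATION

NO -- this is NOT a valid prefix code. B (0) is a prefix of D (01).


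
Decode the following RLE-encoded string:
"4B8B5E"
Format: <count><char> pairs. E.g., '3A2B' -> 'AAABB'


Expanding each <count><char> pair:
  4B -> 'BBBB'
  8B -> 'BBBBBBBB'
  5E -> 'EEEEE'

Decoded = BBBBBBBBBBBBEEEEE


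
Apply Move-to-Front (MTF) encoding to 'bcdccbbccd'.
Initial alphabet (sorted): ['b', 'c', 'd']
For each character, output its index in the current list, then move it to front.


MTF encoding:
'b': index 0 in ['b', 'c', 'd'] -> ['b', 'c', 'd']
'c': index 1 in ['b', 'c', 'd'] -> ['c', 'b', 'd']
'd': index 2 in ['c', 'b', 'd'] -> ['d', 'c', 'b']
'c': index 1 in ['d', 'c', 'b'] -> ['c', 'd', 'b']
'c': index 0 in ['c', 'd', 'b'] -> ['c', 'd', 'b']
'b': index 2 in ['c', 'd', 'b'] -> ['b', 'c', 'd']
'b': index 0 in ['b', 'c', 'd'] -> ['b', 'c', 'd']
'c': index 1 in ['b', 'c', 'd'] -> ['c', 'b', 'd']
'c': index 0 in ['c', 'b', 'd'] -> ['c', 'b', 'd']
'd': index 2 in ['c', 'b', 'd'] -> ['d', 'c', 'b']


Output: [0, 1, 2, 1, 0, 2, 0, 1, 0, 2]


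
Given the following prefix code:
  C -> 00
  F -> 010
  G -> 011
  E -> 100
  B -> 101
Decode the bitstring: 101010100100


Decoding step by step:
Bits 101 -> B
Bits 010 -> F
Bits 100 -> E
Bits 100 -> E


Decoded message: BFEE


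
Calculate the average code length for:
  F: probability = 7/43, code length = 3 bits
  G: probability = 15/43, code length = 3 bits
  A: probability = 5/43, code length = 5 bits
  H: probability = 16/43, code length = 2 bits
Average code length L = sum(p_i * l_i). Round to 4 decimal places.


Weighted contributions p_i * l_i:
  F: (7/43) * 3 = 21/43
  G: (15/43) * 3 = 45/43
  A: (5/43) * 5 = 25/43
  H: (16/43) * 2 = 32/43
Sum = (21 + 45 + 25 + 32)/43 = 123/43

L = 123/43 = 2.8605 bits/symbol


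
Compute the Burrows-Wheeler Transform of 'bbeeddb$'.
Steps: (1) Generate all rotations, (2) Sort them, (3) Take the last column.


Rotations (sorted):
  0: $bbeeddb -> last char: b
  1: b$bbeedd -> last char: d
  2: bbeeddb$ -> last char: $
  3: beeddb$b -> last char: b
  4: db$bbeed -> last char: d
  5: ddb$bbee -> last char: e
  6: eddb$bbe -> last char: e
  7: eeddb$bb -> last char: b


BWT = bd$bdeeb


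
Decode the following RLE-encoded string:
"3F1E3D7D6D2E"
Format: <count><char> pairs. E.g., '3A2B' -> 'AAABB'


Expanding each <count><char> pair:
  3F -> 'FFF'
  1E -> 'E'
  3D -> 'DDD'
  7D -> 'DDDDDDD'
  6D -> 'DDDDDD'
  2E -> 'EE'

Decoded = FFFEDDDDDDDDDDDDDDDDEE


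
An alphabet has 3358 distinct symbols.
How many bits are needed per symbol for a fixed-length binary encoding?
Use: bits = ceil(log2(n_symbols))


log2(3358) = 11.7134
Bracket: 2^11 = 2048 < 3358 <= 2^12 = 4096
So ceil(log2(3358)) = 12

bits = ceil(log2(3358)) = ceil(11.7134) = 12 bits


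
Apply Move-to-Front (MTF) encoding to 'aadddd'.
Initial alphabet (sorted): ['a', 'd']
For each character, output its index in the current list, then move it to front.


MTF encoding:
'a': index 0 in ['a', 'd'] -> ['a', 'd']
'a': index 0 in ['a', 'd'] -> ['a', 'd']
'd': index 1 in ['a', 'd'] -> ['d', 'a']
'd': index 0 in ['d', 'a'] -> ['d', 'a']
'd': index 0 in ['d', 'a'] -> ['d', 'a']
'd': index 0 in ['d', 'a'] -> ['d', 'a']


Output: [0, 0, 1, 0, 0, 0]


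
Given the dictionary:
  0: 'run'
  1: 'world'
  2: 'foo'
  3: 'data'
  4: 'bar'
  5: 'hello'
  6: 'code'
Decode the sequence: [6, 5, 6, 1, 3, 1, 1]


Look up each index in the dictionary:
  6 -> 'code'
  5 -> 'hello'
  6 -> 'code'
  1 -> 'world'
  3 -> 'data'
  1 -> 'world'
  1 -> 'world'

Decoded: "code hello code world data world world"


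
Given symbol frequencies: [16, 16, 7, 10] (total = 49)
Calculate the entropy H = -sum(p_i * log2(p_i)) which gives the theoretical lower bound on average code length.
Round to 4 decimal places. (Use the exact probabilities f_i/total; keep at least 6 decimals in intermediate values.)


Per-symbol terms -p_i * log2(p_i) with p_i = f_i/49:
  p = 16/49 = 0.326531: log2(p) = -1.614710, -p*log2(p) = 0.527252
  p = 16/49 = 0.326531: log2(p) = -1.614710, -p*log2(p) = 0.527252
  p = 7/49 = 0.142857: log2(p) = -2.807355, -p*log2(p) = 0.401051
  p = 10/49 = 0.204082: log2(p) = -2.292782, -p*log2(p) = 0.467915
H = 0.527252 + 0.527252 + 0.401051 + 0.467915 = 1.923470

H = 1.9235 bits/symbol


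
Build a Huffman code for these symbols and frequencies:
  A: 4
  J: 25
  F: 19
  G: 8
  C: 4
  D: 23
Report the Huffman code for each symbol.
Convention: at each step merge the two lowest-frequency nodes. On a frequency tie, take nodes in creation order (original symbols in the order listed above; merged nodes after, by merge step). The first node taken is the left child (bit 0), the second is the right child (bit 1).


Huffman tree construction:
Step 1: Merge A(4) + C(4) = 8
Step 2: Merge G(8) + (A+C)(8) = 16
Step 3: Merge (G+(A+C))(16) + F(19) = 35
Step 4: Merge D(23) + J(25) = 48
Step 5: Merge ((G+(A+C))+F)(35) + (D+J)(48) = 83
Read each symbol's code off the tree from the root (left child = 0, right child = 1).

Codes:
  A: 0010 (length 4)
  J: 11 (length 2)
  F: 01 (length 2)
  G: 000 (length 3)
  C: 0011 (length 4)
  D: 10 (length 2)
Average code length: 190/83 = 2.2892 bits/symbol


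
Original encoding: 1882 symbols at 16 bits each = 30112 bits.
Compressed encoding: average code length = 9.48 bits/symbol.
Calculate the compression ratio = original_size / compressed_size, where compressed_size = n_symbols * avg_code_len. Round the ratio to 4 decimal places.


original_size = n_symbols * orig_bits = 1882 * 16 = 30112 bits
compressed_size = n_symbols * avg_code_len = 1882 * 9.48 = 17841.36 bits
ratio = original_size / compressed_size = 30112 / 17841.36 = 1.6878

Compression ratio = 1.6878


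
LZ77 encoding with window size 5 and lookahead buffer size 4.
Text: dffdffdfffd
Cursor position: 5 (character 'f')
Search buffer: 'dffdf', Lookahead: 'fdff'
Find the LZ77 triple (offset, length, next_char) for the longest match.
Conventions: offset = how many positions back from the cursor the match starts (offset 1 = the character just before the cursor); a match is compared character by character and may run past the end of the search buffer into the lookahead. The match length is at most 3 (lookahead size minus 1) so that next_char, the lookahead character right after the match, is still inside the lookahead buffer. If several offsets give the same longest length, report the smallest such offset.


Try each offset into the search buffer:
  offset=1 (pos 4, char 'f'): match length 1
  offset=2 (pos 3, char 'd'): match length 0
  offset=3 (pos 2, char 'f'): match length 3
  offset=4 (pos 1, char 'f'): match length 1
  offset=5 (pos 0, char 'd'): match length 0
Longest match has length 3 at offset 3.
next_char = character at position 5 + 3 = 8 -> 'f'

Best match: offset=3, length=3 (matching 'fdf' starting at position 2)
LZ77 triple: (3, 3, 'f')


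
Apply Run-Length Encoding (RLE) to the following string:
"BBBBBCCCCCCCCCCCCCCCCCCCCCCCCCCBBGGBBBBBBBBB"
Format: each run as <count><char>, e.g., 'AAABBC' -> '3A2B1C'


Scanning runs left to right:
  i=0: run of 'B' x 5 -> '5B'
  i=5: run of 'C' x 26 -> '26C'
  i=31: run of 'B' x 2 -> '2B'
  i=33: run of 'G' x 2 -> '2G'
  i=35: run of 'B' x 9 -> '9B'

RLE = 5B26C2B2G9B


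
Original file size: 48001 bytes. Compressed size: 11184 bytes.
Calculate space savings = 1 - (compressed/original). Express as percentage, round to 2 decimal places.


ratio = compressed/original = 11184/48001 = 0.232995
savings = 1 - ratio = 1 - 0.232995 = 0.767005
as a percentage: 0.767005 * 100 = 76.7%

Space savings = 1 - 11184/48001 = 76.7%


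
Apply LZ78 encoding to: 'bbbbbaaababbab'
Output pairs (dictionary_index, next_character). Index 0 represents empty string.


LZ78 encoding steps:
Dictionary: {0: ''}
Step 1: w='' (idx 0), next='b' -> output (0, 'b'), add 'b' as idx 1
Step 2: w='b' (idx 1), next='b' -> output (1, 'b'), add 'bb' as idx 2
Step 3: w='bb' (idx 2), next='a' -> output (2, 'a'), add 'bba' as idx 3
Step 4: w='' (idx 0), next='a' -> output (0, 'a'), add 'a' as idx 4
Step 5: w='a' (idx 4), next='b' -> output (4, 'b'), add 'ab' as idx 5
Step 6: w='ab' (idx 5), next='b' -> output (5, 'b'), add 'abb' as idx 6
Step 7: w='ab' (idx 5), end of input -> output (5, '')


Encoded: [(0, 'b'), (1, 'b'), (2, 'a'), (0, 'a'), (4, 'b'), (5, 'b'), (5, '')]


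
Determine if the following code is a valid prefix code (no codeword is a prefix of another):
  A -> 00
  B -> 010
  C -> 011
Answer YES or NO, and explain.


Checking each pair (does one codeword prefix another?):
  A='00' vs B='010': no prefix
  A='00' vs C='011': no prefix
  B='010' vs A='00': no prefix
  B='010' vs C='011': no prefix
  C='011' vs A='00': no prefix
  C='011' vs B='010': no prefix
No violation found over all pairs.

YES -- this is a valid prefix code. No codeword is a prefix of any other codeword.


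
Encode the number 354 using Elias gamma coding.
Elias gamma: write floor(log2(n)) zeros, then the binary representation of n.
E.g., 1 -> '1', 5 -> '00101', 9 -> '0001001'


num_bits = floor(log2(354)) + 1 = 9
leading_zeros = num_bits - 1 = 8
binary(354) = 101100010

Elias gamma(354) = '00000000' + '101100010' = 00000000101100010 (17 bits)


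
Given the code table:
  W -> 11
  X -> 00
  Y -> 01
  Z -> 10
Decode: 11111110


Decoding:
11 -> W
11 -> W
11 -> W
10 -> Z


Result: WWWZ


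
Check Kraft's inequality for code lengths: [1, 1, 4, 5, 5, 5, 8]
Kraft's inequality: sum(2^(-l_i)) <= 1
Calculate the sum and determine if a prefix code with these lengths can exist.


Sum = 2^(-1) + 2^(-1) + 2^(-4) + 2^(-5) + 2^(-5) + 2^(-5) + 2^(-8)
    = 0.5 + 0.5 + 0.0625 + 0.03125 + 0.03125 + 0.03125 + 0.00390625
    = 297/256 = 1.16015625
Since 1.16015625 > 1, Kraft's inequality is NOT satisfied.
A prefix code with these lengths CANNOT exist.

Kraft sum = 1.16015625. Not satisfied.


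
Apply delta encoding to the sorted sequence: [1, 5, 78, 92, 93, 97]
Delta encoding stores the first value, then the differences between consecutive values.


First value: 1
Deltas:
  5 - 1 = 4
  78 - 5 = 73
  92 - 78 = 14
  93 - 92 = 1
  97 - 93 = 4


Delta encoded: [1, 4, 73, 14, 1, 4]


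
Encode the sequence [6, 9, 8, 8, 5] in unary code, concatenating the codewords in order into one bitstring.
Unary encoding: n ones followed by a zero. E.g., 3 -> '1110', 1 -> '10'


Encode each number as n ones followed by a terminating 0:
  6 -> 1111110 (7 bits)
  9 -> 1111111110 (10 bits)
  8 -> 111111110 (9 bits)
  8 -> 111111110 (9 bits)
  5 -> 111110 (6 bits)
Total length = 7 + 10 + 9 + 9 + 6 = 41 bits.

Unary([6, 9, 8, 8, 5]) = 11111101111111110111111110111111110111110 (41 bits)


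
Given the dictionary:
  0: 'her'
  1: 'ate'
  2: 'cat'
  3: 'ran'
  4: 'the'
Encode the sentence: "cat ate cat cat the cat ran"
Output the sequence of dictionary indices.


Look up each word in the dictionary:
  'cat' -> 2
  'ate' -> 1
  'cat' -> 2
  'cat' -> 2
  'the' -> 4
  'cat' -> 2
  'ran' -> 3

Encoded: [2, 1, 2, 2, 4, 2, 3]


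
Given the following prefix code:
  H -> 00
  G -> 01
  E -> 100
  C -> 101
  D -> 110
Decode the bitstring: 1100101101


Decoding step by step:
Bits 110 -> D
Bits 01 -> G
Bits 01 -> G
Bits 101 -> C


Decoded message: DGGC


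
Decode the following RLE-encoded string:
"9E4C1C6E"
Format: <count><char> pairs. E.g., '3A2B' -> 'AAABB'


Expanding each <count><char> pair:
  9E -> 'EEEEEEEEE'
  4C -> 'CCCC'
  1C -> 'C'
  6E -> 'EEEEEE'

Decoded = EEEEEEEEECCCCCEEEEEE


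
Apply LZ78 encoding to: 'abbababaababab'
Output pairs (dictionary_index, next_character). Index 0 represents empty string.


LZ78 encoding steps:
Dictionary: {0: ''}
Step 1: w='' (idx 0), next='a' -> output (0, 'a'), add 'a' as idx 1
Step 2: w='' (idx 0), next='b' -> output (0, 'b'), add 'b' as idx 2
Step 3: w='b' (idx 2), next='a' -> output (2, 'a'), add 'ba' as idx 3
Step 4: w='ba' (idx 3), next='b' -> output (3, 'b'), add 'bab' as idx 4
Step 5: w='a' (idx 1), next='a' -> output (1, 'a'), add 'aa' as idx 5
Step 6: w='bab' (idx 4), next='a' -> output (4, 'a'), add 'baba' as idx 6
Step 7: w='b' (idx 2), end of input -> output (2, '')


Encoded: [(0, 'a'), (0, 'b'), (2, 'a'), (3, 'b'), (1, 'a'), (4, 'a'), (2, '')]


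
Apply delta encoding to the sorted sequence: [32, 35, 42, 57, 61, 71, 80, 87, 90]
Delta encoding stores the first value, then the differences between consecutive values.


First value: 32
Deltas:
  35 - 32 = 3
  42 - 35 = 7
  57 - 42 = 15
  61 - 57 = 4
  71 - 61 = 10
  80 - 71 = 9
  87 - 80 = 7
  90 - 87 = 3


Delta encoded: [32, 3, 7, 15, 4, 10, 9, 7, 3]


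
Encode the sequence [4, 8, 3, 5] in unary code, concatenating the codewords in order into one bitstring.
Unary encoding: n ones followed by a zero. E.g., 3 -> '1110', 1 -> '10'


Encode each number as n ones followed by a terminating 0:
  4 -> 11110 (5 bits)
  8 -> 111111110 (9 bits)
  3 -> 1110 (4 bits)
  5 -> 111110 (6 bits)
Total length = 5 + 9 + 4 + 6 = 24 bits.

Unary([4, 8, 3, 5]) = 111101111111101110111110 (24 bits)


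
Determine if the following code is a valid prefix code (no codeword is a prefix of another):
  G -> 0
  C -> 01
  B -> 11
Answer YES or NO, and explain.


Checking each pair (does one codeword prefix another?):
  G='0' vs C='01': prefix -- VIOLATION

NO -- this is NOT a valid prefix code. G (0) is a prefix of C (01).


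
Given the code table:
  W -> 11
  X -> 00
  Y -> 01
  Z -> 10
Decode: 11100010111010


Decoding:
11 -> W
10 -> Z
00 -> X
10 -> Z
11 -> W
10 -> Z
10 -> Z


Result: WZXZWZZ


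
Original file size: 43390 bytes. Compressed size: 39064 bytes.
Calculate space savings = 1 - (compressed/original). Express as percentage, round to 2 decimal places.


ratio = compressed/original = 39064/43390 = 0.9003
savings = 1 - ratio = 1 - 0.9003 = 0.0997
as a percentage: 0.0997 * 100 = 9.97%

Space savings = 1 - 39064/43390 = 9.97%


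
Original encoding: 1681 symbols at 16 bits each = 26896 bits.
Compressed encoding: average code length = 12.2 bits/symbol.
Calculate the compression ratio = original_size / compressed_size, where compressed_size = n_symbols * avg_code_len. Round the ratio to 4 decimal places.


original_size = n_symbols * orig_bits = 1681 * 16 = 26896 bits
compressed_size = n_symbols * avg_code_len = 1681 * 12.2 = 20508.2 bits
ratio = original_size / compressed_size = 26896 / 20508.2 = 1.3115

Compression ratio = 1.3115


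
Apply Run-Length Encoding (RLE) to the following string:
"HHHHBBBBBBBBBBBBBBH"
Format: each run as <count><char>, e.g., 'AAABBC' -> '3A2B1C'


Scanning runs left to right:
  i=0: run of 'H' x 4 -> '4H'
  i=4: run of 'B' x 14 -> '14B'
  i=18: run of 'H' x 1 -> '1H'

RLE = 4H14B1H


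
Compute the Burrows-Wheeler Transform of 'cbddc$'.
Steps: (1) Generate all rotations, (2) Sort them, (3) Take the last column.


Rotations (sorted):
  0: $cbddc -> last char: c
  1: bddc$c -> last char: c
  2: c$cbdd -> last char: d
  3: cbddc$ -> last char: $
  4: dc$cbd -> last char: d
  5: ddc$cb -> last char: b


BWT = ccd$db
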